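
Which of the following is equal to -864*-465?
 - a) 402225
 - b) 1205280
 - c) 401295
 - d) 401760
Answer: d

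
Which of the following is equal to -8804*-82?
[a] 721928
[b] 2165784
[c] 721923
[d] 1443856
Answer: a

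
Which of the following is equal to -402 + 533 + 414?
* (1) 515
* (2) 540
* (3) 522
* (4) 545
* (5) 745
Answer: 4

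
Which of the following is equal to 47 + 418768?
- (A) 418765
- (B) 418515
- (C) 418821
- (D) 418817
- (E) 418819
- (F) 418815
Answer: F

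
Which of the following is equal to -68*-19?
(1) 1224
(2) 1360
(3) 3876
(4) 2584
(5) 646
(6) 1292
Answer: 6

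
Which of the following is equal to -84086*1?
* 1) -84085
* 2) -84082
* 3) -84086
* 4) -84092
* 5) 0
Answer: 3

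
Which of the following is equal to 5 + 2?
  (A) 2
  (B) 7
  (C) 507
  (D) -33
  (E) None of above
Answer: B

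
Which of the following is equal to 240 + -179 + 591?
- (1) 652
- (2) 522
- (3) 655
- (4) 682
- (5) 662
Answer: 1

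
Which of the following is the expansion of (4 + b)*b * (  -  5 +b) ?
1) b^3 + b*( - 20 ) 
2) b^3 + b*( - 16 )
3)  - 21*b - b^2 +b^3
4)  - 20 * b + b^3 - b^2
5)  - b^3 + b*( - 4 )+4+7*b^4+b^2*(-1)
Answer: 4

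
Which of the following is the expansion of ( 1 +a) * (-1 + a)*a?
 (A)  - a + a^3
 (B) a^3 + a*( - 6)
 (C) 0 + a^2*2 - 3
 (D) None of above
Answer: A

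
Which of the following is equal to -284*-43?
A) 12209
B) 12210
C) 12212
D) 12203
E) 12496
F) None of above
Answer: C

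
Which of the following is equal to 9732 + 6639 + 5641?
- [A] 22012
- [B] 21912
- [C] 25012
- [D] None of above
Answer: A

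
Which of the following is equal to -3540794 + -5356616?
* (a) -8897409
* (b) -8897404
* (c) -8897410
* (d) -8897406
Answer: c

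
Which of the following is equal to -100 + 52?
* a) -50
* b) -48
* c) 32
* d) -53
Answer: b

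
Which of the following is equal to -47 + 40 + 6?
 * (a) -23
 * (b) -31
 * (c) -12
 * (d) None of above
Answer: d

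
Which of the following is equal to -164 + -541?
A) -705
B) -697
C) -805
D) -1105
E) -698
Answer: A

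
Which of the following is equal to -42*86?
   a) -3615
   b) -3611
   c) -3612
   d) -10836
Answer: c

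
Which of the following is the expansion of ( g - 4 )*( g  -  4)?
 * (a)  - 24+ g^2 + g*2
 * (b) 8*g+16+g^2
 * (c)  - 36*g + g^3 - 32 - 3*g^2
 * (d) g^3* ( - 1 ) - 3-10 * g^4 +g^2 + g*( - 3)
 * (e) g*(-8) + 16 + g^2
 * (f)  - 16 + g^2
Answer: e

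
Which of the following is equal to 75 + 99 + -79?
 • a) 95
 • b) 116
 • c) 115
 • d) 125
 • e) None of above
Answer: a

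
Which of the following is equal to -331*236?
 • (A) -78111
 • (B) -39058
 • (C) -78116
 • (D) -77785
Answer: C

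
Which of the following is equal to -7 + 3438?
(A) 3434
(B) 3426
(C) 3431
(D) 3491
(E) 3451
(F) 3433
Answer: C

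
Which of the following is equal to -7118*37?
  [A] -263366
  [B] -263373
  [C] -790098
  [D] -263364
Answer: A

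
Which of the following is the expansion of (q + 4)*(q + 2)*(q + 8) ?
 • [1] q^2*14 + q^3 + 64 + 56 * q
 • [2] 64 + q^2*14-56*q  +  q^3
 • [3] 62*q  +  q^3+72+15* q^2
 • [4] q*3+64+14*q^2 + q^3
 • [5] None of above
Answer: 1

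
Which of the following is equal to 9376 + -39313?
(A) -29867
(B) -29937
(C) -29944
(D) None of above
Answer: B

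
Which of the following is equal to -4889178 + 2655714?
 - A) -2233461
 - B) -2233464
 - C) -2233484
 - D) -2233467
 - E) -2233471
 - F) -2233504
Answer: B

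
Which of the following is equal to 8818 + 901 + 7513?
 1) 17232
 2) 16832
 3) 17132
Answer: 1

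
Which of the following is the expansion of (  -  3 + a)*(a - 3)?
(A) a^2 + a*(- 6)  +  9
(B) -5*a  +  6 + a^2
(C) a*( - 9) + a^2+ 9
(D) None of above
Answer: A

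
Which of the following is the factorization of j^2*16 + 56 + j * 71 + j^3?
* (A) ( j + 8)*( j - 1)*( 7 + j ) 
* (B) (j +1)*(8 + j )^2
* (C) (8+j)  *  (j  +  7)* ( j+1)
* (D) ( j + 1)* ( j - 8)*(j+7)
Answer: C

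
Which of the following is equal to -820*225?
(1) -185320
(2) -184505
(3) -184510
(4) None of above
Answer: 4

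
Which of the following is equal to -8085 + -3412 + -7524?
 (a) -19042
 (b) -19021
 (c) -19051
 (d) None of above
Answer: b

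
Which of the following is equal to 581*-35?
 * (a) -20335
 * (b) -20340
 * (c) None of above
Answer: a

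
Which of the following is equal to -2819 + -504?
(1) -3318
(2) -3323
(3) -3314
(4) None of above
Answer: 2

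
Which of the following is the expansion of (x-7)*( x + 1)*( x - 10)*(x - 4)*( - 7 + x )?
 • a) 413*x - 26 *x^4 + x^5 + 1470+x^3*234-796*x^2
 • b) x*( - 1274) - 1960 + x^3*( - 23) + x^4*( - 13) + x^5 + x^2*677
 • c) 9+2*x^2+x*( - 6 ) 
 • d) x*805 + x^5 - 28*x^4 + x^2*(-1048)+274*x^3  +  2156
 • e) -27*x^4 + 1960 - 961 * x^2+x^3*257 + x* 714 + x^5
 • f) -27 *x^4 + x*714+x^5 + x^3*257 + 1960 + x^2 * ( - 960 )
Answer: e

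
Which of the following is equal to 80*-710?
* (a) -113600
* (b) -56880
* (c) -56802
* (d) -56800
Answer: d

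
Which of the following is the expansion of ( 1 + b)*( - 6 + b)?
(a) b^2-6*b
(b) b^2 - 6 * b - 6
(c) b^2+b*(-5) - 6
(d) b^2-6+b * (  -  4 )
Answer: c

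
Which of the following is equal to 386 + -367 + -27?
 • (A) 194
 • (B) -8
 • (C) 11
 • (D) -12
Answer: B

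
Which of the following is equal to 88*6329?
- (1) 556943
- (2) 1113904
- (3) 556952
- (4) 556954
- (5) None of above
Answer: 3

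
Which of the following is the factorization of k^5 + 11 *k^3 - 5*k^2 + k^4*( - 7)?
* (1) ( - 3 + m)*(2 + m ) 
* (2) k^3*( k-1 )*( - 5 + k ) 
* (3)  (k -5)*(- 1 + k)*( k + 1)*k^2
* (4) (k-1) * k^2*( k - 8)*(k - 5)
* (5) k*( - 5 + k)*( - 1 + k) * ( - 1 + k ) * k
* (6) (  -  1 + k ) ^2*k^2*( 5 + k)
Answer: 5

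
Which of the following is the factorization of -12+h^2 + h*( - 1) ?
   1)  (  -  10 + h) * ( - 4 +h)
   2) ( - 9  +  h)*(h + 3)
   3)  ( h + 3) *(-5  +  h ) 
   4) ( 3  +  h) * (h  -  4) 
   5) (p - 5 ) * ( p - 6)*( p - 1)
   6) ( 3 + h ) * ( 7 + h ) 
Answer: 4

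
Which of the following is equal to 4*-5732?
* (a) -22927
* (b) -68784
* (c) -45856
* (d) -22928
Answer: d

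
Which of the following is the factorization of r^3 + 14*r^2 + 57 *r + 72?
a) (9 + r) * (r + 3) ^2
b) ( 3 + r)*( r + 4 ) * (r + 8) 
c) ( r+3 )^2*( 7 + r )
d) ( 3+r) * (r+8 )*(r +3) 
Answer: d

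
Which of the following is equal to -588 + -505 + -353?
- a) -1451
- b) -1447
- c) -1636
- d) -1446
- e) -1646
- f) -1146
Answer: d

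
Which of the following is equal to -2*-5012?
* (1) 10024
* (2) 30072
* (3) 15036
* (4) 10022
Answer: 1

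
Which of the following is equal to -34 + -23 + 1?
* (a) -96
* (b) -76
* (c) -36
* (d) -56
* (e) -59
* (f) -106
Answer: d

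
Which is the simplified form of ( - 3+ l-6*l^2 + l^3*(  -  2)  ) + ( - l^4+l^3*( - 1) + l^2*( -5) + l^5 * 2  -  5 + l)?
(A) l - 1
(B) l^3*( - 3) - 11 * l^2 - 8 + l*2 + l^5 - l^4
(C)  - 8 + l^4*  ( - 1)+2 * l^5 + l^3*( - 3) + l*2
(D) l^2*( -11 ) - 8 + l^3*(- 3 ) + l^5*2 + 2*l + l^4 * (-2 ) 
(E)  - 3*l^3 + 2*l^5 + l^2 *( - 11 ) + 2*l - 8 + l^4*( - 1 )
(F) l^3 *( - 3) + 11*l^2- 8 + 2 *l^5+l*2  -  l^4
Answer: E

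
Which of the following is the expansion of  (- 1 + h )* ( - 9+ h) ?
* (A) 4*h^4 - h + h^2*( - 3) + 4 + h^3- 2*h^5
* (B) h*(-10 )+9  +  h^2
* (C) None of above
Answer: B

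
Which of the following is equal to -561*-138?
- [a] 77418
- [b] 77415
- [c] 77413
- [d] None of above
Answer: a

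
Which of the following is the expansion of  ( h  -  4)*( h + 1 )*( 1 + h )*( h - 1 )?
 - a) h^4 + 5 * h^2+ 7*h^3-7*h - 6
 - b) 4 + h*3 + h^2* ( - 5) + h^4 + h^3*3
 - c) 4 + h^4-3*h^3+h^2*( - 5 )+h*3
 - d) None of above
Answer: c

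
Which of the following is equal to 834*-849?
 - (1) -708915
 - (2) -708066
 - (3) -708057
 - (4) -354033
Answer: 2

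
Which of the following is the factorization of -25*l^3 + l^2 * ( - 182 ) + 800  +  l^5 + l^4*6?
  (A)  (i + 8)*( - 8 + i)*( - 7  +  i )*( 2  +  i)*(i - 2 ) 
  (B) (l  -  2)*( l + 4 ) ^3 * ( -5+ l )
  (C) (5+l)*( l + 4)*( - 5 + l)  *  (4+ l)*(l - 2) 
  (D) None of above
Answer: C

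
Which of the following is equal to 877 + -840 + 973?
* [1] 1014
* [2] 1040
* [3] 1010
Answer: 3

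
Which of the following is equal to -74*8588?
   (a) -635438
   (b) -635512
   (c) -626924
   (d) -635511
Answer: b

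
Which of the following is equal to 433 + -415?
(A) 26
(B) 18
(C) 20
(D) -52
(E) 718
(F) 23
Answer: B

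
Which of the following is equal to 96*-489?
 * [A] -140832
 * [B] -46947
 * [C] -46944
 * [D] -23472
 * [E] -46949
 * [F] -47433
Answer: C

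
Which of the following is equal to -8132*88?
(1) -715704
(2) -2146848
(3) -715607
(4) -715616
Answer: 4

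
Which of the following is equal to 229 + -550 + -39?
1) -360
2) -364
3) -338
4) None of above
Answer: 1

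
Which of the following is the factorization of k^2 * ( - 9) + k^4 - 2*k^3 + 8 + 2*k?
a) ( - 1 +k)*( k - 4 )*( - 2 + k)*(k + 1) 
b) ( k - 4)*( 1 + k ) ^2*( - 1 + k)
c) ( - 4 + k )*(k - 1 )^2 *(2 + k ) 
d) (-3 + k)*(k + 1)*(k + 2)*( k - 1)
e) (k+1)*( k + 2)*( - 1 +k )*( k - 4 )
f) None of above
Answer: e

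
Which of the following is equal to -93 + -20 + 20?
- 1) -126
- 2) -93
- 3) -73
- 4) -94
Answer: 2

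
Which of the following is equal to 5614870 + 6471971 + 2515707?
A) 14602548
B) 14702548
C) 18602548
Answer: A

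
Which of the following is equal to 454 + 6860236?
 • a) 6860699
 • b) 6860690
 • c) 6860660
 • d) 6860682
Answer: b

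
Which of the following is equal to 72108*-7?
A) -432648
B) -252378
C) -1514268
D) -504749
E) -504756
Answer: E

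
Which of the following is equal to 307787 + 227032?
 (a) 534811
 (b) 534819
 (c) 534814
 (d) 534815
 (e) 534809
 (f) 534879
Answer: b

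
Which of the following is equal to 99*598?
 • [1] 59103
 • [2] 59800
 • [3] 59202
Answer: 3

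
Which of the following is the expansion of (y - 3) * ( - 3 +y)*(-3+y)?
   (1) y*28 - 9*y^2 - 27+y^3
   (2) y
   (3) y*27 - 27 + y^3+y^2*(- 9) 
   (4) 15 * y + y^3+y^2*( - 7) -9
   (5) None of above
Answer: 3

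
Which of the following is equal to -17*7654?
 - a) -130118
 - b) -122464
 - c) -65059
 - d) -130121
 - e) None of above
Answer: a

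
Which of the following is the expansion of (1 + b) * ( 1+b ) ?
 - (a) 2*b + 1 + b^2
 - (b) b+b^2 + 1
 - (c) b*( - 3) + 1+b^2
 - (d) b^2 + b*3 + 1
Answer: a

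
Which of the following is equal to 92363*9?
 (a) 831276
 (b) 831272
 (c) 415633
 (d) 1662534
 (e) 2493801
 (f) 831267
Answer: f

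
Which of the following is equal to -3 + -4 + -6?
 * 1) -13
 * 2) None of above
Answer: 1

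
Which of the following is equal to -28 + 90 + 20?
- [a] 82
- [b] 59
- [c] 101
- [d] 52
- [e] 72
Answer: a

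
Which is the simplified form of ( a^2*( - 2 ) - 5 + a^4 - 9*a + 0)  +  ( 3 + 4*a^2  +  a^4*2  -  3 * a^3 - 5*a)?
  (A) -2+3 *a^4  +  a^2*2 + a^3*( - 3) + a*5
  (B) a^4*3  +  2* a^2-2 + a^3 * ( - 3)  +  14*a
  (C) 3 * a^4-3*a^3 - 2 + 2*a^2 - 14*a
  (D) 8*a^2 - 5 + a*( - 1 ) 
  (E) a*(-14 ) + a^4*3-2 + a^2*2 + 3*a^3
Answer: C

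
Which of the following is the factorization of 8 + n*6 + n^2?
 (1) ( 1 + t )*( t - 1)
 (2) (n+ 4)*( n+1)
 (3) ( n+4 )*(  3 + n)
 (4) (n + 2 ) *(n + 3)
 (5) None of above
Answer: 5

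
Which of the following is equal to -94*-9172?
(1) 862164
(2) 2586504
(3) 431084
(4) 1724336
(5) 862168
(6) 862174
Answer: 5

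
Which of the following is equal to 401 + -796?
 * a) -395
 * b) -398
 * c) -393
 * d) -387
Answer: a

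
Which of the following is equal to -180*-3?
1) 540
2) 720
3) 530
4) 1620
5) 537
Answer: 1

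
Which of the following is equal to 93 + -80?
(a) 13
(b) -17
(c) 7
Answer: a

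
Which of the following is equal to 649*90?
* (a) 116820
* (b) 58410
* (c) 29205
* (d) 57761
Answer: b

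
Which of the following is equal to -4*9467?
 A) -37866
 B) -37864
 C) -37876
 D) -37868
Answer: D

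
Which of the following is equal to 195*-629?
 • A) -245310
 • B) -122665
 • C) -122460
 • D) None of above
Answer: D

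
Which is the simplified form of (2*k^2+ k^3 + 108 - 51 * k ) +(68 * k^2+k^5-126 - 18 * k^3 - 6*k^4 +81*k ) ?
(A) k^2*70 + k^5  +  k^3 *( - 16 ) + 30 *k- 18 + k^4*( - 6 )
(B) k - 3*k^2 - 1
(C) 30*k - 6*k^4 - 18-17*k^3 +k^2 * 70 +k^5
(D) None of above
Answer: C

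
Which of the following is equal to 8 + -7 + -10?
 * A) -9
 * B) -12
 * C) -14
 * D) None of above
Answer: A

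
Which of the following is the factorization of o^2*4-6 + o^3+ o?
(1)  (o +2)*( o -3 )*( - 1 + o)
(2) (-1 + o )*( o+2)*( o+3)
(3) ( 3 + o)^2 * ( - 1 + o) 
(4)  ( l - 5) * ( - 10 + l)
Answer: 2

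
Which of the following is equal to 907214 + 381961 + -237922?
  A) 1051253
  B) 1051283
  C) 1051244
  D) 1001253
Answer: A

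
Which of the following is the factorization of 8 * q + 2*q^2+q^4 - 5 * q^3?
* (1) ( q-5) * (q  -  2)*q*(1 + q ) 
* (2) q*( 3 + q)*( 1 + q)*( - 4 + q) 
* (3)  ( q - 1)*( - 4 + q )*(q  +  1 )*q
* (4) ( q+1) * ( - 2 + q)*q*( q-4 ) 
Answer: 4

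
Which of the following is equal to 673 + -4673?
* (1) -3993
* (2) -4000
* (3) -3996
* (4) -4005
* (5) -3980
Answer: 2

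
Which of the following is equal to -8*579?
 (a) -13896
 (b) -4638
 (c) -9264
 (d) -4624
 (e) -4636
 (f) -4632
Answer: f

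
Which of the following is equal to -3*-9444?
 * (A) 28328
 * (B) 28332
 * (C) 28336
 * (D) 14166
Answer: B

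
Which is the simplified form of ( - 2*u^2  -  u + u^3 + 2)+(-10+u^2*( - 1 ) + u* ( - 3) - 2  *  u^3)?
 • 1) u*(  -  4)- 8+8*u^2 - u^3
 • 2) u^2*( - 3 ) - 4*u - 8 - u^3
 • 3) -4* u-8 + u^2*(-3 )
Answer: 2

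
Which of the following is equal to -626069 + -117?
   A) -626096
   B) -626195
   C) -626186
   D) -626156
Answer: C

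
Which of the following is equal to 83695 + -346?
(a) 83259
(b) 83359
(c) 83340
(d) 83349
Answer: d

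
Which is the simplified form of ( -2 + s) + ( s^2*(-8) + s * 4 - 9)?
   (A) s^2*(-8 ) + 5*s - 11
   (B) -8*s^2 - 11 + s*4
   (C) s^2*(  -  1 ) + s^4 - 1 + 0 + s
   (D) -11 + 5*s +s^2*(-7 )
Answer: A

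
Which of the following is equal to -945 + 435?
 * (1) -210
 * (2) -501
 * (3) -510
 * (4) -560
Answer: 3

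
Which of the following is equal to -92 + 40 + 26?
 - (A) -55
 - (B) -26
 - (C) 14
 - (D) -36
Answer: B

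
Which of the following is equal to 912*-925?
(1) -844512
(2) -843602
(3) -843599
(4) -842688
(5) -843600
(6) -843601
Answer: 5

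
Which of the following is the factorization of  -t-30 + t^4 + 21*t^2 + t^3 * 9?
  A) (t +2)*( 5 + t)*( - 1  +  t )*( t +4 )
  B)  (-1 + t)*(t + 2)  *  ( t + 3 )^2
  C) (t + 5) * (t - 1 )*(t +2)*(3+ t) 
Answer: C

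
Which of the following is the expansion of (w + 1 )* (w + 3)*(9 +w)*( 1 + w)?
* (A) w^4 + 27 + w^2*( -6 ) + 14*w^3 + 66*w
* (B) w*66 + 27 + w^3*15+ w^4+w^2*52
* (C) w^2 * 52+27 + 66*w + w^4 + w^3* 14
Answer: C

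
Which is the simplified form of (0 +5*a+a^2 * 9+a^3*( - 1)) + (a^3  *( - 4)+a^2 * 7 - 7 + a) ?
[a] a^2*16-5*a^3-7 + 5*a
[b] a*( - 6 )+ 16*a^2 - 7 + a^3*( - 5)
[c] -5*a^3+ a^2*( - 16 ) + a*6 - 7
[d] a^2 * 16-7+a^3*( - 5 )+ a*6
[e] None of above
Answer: d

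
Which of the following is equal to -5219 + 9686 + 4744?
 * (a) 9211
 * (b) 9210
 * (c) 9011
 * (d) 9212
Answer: a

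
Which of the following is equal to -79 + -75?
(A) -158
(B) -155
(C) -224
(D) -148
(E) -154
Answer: E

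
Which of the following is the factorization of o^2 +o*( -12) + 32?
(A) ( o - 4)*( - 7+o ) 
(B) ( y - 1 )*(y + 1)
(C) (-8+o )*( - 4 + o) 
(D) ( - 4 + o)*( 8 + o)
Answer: C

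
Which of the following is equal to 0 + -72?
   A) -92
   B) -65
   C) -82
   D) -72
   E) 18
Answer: D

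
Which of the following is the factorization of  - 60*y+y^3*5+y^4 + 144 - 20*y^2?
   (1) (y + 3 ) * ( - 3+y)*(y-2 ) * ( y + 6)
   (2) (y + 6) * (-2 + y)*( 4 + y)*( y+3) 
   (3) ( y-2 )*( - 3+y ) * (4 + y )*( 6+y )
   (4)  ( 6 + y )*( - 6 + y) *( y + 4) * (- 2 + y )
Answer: 3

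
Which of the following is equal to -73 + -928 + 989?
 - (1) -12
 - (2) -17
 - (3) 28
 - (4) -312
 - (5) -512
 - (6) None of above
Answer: 1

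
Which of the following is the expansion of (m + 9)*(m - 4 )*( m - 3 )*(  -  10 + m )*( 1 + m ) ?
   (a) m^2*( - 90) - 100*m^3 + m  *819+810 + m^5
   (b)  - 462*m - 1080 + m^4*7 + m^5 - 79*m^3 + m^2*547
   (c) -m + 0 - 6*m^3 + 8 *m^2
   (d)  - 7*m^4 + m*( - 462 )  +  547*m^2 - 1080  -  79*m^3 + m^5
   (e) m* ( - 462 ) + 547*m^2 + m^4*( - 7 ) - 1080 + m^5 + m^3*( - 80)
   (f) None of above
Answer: d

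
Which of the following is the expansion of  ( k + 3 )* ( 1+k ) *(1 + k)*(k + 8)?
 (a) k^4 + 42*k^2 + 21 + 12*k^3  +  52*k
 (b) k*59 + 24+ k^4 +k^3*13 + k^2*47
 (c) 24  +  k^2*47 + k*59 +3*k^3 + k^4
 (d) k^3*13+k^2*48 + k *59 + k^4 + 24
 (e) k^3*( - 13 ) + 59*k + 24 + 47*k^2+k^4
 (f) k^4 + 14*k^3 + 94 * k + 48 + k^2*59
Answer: b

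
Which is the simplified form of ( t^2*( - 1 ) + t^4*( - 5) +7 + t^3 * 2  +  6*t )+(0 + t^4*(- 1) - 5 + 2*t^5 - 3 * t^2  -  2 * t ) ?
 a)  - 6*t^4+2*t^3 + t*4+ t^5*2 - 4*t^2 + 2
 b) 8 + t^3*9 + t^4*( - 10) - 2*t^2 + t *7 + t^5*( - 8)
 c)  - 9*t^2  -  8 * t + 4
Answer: a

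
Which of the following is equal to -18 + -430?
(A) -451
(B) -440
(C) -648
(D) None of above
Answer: D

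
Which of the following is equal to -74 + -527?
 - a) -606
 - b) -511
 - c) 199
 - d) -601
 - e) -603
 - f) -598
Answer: d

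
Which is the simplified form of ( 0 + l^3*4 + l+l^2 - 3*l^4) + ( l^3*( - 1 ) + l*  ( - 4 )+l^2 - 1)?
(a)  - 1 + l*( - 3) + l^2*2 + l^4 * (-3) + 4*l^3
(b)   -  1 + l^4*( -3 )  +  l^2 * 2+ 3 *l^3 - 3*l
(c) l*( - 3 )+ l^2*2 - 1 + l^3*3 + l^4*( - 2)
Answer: b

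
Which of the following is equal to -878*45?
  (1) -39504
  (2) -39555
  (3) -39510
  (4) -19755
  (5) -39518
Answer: 3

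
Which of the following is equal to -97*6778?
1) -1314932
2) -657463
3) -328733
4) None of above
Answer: 4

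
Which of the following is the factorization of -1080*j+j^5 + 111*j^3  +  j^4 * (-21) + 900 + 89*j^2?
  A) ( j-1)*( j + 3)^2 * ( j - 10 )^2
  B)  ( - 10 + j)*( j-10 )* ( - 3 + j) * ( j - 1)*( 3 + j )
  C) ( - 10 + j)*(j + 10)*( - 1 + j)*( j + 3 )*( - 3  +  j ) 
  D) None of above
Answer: B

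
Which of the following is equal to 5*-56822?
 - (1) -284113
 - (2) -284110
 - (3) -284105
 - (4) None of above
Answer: 2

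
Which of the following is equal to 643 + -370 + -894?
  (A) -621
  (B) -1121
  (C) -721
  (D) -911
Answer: A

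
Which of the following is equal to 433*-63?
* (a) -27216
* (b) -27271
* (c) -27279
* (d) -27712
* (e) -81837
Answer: c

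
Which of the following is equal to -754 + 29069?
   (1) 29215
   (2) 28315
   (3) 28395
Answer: 2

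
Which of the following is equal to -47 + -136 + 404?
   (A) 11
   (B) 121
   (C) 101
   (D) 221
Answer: D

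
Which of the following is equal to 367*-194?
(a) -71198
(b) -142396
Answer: a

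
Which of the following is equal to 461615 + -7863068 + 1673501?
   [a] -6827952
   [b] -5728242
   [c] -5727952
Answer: c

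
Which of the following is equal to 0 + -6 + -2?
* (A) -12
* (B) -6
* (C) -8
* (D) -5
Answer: C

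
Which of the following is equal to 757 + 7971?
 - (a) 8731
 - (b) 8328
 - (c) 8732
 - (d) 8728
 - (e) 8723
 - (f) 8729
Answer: d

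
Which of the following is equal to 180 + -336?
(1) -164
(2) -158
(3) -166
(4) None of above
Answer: 4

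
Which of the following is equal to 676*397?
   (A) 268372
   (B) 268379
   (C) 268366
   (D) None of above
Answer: A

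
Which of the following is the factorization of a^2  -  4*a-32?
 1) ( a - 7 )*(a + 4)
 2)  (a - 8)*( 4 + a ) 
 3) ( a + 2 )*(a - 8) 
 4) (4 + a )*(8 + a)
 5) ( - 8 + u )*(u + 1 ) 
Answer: 2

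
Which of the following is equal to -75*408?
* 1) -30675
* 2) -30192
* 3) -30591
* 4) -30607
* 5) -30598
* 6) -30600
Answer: 6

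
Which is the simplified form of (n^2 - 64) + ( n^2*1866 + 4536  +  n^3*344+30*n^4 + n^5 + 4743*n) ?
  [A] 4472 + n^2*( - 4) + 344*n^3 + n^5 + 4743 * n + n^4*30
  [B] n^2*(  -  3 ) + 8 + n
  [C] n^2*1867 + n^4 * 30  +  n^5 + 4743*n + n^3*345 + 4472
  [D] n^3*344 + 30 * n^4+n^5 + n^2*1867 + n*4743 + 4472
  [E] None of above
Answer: D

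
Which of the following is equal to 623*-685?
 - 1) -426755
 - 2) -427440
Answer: 1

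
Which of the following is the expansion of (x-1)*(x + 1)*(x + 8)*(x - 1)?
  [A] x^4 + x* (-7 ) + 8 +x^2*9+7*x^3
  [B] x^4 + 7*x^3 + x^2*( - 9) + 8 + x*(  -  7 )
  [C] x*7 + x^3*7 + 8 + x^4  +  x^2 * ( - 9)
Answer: B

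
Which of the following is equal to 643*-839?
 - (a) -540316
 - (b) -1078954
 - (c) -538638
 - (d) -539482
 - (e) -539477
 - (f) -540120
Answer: e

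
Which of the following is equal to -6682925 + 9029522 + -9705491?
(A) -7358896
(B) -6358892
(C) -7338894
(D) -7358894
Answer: D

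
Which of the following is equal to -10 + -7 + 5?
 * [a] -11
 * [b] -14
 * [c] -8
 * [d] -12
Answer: d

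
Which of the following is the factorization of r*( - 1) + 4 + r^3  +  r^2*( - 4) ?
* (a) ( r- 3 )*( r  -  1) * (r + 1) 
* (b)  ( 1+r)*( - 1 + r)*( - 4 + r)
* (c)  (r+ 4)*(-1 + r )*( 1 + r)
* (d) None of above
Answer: b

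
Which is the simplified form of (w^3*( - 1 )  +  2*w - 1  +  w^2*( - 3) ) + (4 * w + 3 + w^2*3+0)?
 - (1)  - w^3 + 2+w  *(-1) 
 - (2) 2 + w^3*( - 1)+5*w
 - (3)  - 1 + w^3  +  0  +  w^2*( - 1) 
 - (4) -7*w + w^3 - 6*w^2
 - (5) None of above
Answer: 5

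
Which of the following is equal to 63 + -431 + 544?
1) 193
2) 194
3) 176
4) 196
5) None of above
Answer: 3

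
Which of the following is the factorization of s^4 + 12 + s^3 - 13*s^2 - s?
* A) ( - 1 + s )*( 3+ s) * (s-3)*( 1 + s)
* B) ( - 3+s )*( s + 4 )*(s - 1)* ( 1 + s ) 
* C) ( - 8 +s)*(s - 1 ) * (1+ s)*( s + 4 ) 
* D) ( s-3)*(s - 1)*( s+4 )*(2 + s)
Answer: B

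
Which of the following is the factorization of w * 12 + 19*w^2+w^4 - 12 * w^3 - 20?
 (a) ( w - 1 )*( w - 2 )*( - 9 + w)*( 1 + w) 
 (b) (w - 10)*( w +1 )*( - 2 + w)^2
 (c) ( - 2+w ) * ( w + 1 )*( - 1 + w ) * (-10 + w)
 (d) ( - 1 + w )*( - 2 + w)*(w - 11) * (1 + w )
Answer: c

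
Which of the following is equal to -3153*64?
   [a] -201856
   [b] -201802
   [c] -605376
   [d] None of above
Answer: d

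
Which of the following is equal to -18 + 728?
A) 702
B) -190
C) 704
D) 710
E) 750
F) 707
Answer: D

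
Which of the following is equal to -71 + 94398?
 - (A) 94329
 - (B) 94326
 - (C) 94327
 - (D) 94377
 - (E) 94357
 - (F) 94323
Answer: C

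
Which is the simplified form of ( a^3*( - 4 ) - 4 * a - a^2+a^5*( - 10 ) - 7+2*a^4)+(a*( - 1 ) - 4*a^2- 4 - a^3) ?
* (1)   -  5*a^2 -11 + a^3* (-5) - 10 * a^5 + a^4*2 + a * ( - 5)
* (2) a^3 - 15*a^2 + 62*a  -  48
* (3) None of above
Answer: 1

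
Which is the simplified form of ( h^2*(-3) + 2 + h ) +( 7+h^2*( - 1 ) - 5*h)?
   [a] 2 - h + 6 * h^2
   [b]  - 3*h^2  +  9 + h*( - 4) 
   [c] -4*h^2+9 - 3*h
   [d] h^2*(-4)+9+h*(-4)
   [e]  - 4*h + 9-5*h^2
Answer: d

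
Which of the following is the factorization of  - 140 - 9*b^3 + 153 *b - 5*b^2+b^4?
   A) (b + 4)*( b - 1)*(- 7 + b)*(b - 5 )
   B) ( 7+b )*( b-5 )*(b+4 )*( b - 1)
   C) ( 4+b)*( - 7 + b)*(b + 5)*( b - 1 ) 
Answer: A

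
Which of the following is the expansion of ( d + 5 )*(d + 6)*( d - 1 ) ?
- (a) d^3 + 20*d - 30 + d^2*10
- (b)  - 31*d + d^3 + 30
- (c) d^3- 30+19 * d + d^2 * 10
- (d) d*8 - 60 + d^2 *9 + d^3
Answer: c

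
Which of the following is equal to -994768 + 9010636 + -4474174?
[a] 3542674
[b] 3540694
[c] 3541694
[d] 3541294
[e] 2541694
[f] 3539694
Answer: c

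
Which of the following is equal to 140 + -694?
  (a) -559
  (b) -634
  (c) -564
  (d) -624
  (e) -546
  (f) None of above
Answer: f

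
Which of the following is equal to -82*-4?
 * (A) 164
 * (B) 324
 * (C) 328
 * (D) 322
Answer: C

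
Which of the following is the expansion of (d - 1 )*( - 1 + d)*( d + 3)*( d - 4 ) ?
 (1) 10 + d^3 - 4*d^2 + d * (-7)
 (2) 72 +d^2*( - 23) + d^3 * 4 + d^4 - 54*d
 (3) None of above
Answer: 3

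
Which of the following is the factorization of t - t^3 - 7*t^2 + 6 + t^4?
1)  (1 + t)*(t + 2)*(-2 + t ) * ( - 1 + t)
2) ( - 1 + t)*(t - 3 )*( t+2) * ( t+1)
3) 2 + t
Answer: 2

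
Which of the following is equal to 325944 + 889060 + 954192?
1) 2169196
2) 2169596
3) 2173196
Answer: 1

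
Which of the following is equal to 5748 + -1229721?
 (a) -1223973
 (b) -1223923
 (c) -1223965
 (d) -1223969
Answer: a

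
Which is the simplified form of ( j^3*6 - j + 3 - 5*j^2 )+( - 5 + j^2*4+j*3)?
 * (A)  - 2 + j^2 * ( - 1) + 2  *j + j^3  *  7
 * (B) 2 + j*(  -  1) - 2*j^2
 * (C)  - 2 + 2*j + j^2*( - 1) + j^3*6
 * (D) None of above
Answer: C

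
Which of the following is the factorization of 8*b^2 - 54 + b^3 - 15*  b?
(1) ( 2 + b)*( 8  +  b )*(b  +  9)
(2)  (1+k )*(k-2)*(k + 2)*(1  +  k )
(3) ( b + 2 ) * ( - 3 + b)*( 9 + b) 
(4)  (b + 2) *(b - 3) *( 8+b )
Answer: 3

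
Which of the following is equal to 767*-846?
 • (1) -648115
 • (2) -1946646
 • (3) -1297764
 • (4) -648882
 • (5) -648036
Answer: 4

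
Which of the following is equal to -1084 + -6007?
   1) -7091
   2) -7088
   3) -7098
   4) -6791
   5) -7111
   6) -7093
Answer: 1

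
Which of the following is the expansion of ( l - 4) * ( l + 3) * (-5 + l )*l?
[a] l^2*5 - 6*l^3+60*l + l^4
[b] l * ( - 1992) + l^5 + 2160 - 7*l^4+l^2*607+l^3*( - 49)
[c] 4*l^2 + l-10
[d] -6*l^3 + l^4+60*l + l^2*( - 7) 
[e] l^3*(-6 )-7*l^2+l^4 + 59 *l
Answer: d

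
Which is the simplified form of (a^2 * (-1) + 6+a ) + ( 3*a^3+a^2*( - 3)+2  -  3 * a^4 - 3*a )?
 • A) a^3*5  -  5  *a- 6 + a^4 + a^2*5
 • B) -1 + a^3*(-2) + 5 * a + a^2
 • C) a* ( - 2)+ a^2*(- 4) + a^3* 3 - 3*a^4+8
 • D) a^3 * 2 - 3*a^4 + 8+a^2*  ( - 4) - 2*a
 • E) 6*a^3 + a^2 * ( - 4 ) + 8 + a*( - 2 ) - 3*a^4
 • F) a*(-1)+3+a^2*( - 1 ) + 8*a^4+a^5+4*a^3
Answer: C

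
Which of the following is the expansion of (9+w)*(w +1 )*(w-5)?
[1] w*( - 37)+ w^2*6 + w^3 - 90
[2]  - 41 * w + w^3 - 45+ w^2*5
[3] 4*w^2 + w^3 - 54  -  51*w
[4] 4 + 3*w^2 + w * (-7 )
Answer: 2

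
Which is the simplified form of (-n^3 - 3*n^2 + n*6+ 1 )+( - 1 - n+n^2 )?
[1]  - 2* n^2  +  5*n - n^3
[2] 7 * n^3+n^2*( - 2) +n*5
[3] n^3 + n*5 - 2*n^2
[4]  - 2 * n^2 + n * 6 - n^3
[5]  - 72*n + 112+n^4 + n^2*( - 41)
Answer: 1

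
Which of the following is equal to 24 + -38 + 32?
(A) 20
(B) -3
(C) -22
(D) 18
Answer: D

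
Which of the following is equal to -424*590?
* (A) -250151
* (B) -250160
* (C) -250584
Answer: B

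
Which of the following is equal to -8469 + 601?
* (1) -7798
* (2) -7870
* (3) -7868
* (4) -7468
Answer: 3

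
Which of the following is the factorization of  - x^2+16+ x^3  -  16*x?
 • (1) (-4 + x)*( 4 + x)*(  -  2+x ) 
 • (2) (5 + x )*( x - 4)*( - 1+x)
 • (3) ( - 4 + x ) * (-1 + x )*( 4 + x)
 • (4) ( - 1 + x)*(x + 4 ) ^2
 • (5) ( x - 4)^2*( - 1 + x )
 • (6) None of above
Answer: 3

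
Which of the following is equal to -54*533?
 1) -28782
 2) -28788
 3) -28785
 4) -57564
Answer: 1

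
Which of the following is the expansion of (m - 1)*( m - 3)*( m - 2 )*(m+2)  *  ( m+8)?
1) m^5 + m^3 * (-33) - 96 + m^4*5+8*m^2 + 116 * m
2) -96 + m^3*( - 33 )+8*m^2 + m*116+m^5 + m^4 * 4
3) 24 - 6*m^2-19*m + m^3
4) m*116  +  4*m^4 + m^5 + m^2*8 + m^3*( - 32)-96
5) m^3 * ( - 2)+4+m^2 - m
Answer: 2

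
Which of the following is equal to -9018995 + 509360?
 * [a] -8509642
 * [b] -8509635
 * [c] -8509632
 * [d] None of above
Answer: b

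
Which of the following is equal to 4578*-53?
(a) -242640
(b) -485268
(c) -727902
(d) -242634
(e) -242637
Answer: d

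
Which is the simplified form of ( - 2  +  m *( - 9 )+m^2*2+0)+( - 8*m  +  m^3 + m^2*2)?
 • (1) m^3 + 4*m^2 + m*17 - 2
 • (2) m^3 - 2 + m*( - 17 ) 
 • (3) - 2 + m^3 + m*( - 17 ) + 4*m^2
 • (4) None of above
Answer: 3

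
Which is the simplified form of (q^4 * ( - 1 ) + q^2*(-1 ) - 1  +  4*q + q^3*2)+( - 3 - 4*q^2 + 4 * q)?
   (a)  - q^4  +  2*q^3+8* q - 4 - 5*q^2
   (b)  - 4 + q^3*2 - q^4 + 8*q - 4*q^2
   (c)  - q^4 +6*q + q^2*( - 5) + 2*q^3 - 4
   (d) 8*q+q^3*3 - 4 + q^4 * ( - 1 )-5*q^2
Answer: a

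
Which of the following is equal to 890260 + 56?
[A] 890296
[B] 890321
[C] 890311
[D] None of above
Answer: D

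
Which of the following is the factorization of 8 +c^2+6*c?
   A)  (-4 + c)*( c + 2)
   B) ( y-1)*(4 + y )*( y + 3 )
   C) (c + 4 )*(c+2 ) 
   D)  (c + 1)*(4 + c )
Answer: C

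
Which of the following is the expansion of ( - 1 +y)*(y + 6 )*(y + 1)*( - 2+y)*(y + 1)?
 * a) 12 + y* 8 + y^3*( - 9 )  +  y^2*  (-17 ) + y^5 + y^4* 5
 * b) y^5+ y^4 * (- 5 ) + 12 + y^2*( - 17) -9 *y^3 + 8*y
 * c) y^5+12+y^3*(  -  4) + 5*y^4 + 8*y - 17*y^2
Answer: a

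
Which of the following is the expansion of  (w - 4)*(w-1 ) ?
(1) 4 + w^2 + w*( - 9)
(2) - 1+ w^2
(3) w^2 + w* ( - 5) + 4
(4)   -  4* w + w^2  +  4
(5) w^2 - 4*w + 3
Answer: 3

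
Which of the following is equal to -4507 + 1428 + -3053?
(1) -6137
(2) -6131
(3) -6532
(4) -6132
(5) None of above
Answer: 4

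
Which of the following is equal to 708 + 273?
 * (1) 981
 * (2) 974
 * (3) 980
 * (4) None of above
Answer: 1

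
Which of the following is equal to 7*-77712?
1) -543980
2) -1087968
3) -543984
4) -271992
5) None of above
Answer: 3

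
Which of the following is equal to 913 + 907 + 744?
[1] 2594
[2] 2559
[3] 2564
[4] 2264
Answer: 3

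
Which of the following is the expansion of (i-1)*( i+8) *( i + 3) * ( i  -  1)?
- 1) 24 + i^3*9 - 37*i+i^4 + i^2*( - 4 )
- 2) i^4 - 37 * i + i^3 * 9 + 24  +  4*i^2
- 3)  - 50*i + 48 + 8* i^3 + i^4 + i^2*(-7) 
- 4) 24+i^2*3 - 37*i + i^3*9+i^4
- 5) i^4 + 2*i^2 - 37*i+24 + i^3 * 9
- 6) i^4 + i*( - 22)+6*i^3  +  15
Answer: 4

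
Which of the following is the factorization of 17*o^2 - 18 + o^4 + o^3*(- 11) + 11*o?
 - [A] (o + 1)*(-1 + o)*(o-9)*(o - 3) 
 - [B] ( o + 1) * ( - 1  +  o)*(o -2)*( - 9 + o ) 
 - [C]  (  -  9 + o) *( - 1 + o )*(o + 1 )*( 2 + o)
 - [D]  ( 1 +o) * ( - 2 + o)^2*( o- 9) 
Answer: B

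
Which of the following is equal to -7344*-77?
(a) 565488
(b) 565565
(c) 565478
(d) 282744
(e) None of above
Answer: a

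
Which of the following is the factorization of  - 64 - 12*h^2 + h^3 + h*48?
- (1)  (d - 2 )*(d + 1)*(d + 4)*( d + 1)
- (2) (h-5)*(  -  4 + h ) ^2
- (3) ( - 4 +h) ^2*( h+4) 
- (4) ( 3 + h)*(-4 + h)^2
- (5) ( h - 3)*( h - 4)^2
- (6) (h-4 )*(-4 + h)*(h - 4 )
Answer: 6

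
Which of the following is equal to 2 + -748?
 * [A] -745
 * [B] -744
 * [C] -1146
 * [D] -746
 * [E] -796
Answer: D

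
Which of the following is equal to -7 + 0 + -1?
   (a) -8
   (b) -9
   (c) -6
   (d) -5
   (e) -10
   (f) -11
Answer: a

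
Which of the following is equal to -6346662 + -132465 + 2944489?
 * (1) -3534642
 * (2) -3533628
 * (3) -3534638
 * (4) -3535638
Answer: 3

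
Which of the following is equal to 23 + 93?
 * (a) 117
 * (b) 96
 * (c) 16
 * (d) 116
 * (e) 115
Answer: d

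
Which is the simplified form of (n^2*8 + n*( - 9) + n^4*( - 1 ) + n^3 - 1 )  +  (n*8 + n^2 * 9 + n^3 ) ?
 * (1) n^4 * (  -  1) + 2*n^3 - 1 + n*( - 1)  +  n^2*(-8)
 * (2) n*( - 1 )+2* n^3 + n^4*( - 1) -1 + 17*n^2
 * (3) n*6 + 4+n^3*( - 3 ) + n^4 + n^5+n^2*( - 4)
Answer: 2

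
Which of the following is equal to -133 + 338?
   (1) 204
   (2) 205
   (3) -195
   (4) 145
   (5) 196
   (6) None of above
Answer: 2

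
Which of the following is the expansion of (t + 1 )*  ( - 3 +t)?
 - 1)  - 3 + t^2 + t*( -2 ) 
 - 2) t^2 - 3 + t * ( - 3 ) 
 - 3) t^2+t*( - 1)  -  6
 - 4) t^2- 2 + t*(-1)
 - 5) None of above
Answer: 1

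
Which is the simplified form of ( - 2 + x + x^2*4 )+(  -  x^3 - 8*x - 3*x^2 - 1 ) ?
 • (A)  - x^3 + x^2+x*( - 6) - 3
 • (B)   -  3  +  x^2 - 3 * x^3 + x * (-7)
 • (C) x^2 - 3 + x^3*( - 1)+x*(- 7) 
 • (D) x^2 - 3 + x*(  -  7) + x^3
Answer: C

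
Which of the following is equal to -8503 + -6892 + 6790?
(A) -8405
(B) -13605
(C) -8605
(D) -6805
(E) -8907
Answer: C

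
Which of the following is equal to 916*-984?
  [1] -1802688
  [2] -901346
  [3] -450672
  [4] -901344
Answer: 4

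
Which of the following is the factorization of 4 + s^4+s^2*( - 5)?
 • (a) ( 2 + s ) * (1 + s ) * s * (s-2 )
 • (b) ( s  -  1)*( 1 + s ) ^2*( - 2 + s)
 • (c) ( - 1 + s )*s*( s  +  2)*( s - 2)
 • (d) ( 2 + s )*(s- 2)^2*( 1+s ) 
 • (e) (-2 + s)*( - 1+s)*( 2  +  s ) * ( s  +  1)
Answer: e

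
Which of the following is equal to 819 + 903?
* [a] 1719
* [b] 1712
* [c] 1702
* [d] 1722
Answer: d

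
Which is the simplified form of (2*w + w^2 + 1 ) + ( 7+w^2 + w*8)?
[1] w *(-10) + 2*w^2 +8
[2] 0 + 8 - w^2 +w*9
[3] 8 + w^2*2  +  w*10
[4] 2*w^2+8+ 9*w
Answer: 3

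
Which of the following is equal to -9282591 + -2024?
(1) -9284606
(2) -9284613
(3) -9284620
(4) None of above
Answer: 4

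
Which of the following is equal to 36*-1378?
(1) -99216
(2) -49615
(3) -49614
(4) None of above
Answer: 4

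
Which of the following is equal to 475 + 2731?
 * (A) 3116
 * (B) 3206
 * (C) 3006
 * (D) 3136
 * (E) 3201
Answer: B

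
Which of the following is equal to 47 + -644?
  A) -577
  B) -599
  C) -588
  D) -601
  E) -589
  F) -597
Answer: F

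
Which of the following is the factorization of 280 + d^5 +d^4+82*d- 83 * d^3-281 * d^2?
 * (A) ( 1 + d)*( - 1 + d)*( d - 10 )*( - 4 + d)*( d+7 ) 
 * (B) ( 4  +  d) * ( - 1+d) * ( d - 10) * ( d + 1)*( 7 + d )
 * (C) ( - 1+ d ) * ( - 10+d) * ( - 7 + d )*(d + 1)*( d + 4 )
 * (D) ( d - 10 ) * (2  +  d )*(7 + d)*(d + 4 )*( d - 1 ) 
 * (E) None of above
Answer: B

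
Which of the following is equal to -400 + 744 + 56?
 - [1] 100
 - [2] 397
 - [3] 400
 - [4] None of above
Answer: 3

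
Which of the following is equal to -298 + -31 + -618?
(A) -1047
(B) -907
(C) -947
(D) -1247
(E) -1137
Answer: C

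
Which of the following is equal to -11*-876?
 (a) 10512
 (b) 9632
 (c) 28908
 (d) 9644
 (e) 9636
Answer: e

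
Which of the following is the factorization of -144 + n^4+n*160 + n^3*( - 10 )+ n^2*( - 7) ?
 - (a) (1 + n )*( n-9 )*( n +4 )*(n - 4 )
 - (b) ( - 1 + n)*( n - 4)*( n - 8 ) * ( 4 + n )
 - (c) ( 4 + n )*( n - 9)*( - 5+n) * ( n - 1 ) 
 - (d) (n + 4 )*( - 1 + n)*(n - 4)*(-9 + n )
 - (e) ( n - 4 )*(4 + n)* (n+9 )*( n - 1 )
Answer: d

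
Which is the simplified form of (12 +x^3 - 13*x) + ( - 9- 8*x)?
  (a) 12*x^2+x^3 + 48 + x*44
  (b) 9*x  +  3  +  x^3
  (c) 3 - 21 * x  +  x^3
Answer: c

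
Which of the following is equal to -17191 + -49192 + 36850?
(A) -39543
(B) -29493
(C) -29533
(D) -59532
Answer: C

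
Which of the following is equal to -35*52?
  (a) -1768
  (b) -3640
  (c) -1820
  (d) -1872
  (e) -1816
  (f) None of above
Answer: c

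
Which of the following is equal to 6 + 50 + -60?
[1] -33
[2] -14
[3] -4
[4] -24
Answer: 3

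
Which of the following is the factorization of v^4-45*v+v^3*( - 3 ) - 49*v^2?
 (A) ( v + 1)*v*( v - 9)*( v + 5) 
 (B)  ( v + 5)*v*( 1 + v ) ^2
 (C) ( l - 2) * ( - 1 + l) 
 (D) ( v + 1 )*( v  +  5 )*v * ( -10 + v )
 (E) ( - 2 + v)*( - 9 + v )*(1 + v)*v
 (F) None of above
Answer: A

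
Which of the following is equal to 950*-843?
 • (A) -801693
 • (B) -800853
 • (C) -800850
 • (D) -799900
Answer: C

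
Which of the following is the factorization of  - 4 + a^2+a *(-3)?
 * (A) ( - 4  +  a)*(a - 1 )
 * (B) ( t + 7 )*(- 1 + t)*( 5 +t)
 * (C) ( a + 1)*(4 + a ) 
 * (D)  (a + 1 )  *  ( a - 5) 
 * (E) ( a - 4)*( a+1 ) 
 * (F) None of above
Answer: E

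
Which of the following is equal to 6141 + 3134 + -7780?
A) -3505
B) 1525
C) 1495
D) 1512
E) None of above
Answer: C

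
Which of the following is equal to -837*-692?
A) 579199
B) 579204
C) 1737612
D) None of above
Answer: B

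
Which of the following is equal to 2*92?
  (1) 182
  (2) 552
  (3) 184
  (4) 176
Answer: 3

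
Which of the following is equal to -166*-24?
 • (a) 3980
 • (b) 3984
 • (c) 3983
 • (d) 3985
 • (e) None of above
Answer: b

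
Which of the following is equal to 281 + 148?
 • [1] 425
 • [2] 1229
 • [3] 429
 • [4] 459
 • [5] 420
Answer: 3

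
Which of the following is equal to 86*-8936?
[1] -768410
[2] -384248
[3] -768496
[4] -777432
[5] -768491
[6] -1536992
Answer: 3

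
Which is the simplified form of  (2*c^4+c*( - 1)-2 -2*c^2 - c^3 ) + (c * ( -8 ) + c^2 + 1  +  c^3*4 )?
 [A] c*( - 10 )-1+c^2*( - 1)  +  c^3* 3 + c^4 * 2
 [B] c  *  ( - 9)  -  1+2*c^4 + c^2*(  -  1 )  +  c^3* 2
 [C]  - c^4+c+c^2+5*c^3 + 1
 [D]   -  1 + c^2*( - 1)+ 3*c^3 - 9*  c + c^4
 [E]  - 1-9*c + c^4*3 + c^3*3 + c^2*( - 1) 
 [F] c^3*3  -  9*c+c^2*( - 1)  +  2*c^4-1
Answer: F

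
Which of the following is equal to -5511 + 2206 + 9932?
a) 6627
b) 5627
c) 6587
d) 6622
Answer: a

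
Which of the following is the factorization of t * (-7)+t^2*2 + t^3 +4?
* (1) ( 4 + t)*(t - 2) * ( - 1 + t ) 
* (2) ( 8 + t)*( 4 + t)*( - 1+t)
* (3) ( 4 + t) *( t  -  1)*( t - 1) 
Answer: 3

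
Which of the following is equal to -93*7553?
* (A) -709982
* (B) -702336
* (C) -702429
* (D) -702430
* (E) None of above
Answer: C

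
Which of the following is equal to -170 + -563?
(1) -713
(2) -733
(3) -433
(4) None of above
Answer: 2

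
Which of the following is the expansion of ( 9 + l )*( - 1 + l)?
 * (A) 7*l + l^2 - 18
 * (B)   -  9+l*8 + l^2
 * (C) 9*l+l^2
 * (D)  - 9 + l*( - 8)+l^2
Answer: B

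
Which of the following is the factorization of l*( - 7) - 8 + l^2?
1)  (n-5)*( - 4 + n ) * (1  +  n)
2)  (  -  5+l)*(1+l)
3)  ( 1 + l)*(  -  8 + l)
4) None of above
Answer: 3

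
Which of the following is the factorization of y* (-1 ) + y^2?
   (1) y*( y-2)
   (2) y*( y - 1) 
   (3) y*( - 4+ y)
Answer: 2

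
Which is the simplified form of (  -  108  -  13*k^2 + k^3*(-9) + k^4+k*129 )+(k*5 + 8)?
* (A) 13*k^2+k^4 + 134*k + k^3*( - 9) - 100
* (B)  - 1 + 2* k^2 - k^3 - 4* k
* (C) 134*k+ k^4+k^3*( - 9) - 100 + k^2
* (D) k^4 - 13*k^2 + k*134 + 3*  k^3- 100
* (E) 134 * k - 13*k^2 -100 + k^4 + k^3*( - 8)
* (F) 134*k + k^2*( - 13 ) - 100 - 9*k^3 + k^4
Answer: F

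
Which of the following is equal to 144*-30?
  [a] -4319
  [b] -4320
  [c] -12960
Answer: b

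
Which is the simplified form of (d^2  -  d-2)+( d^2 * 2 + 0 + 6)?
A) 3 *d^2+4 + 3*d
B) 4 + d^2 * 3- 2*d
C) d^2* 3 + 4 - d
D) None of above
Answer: C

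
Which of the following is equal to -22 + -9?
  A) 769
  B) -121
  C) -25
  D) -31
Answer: D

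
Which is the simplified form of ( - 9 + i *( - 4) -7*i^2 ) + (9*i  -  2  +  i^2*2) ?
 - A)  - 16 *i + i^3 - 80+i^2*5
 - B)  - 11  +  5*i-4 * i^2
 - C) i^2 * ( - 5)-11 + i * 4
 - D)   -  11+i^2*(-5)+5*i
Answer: D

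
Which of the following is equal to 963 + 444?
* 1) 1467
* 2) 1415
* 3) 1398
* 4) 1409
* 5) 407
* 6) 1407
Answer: 6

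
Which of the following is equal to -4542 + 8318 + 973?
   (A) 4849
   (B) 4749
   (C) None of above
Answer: B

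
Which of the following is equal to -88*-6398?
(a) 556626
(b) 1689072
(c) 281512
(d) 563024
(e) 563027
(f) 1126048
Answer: d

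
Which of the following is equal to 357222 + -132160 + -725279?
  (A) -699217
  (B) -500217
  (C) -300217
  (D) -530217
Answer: B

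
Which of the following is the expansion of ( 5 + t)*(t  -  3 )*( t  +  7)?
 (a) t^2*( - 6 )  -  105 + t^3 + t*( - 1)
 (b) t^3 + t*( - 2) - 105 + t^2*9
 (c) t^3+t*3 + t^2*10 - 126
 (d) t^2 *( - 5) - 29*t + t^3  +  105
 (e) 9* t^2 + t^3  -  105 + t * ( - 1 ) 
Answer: e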